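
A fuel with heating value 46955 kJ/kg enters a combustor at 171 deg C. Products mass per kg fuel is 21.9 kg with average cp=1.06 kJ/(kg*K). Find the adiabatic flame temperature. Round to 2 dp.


T_ad = T_in + Hc / (m_p * cp)
Denominator = 21.9 * 1.06 = 23.2140
Temperature rise = 46955 / 23.2140 = 2022.70 K
T_ad = 171 + 2022.70 = 2193.70 deg C


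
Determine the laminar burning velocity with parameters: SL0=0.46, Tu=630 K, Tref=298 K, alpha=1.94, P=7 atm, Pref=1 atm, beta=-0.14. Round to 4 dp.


SL = SL0 * (Tu/Tref)^alpha * (P/Pref)^beta
T ratio = 630/298 = 2.11409396
(T ratio)^alpha = 2.11409396^1.94 = 4.273081
(P/Pref)^beta = 7^(-0.14) = 0.761529
SL = 0.46 * 4.273081 * 0.761529 = 1.4969 m/s


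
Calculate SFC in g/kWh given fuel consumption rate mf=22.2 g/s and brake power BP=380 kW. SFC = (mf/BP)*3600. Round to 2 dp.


SFC = (mf / BP) * 3600
Rate = 22.2 / 380 = 0.058421 g/(s*kW)
SFC = 0.058421 * 3600 = 210.32 g/kWh


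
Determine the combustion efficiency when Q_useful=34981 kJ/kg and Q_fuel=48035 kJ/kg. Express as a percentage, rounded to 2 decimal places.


Efficiency = (Q_useful / Q_fuel) * 100
Efficiency = (34981 / 48035) * 100
Efficiency = 0.7282 * 100 = 72.82%


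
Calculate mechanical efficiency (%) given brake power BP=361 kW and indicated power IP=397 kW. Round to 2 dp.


eta_mech = (BP / IP) * 100
Ratio = 361 / 397 = 0.9093
eta_mech = 0.9093 * 100 = 90.93%


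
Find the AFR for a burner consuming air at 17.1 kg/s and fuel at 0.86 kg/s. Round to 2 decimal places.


AFR = m_air / m_fuel
AFR = 17.1 / 0.86 = 19.88


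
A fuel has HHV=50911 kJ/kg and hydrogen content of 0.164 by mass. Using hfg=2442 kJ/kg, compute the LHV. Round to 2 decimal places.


LHV = HHV - hfg * 9 * H
Water correction = 2442 * 9 * 0.164 = 3604.392 kJ/kg
LHV = 50911 - 3604.392 = 47306.61 kJ/kg


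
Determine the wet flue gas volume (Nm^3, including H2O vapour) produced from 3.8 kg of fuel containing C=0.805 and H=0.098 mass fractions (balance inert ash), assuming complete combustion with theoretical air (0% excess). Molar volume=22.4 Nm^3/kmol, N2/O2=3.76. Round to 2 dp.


Per kg fuel: CO2 = (C/12 kmol)*22.4 = (0.805/12)*22.4 = 1.50267 Nm^3
Per kg fuel: H2O = (H/2 kmol)*22.4 = (0.098/2)*22.4 = 1.09760 Nm^3
O2 needed per kg fuel = C/12 + H/4 = 0.805/12 + 0.098/4 = 0.09158333 kmol
Per kg fuel: N2 = O2*3.76*22.4 = 0.09158333*3.76*22.4 = 7.71351 Nm^3
Total per kg = 1.50267 + 1.09760 + 7.71351 = 10.31378 Nm^3
Total = 10.31378 * 3.8 = 39.19 Nm^3


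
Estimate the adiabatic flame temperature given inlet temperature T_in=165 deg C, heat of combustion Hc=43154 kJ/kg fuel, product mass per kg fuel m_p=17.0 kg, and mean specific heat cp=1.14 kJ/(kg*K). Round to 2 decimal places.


T_ad = T_in + Hc / (m_p * cp)
Denominator = 17.0 * 1.14 = 19.3800
Temperature rise = 43154 / 19.3800 = 2226.73 K
T_ad = 165 + 2226.73 = 2391.73 deg C


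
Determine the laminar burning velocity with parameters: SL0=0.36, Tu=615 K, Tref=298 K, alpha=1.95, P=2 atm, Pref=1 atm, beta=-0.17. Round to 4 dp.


SL = SL0 * (Tu/Tref)^alpha * (P/Pref)^beta
T ratio = 615/298 = 2.06375839
(T ratio)^alpha = 2.06375839^1.95 = 4.107568
(P/Pref)^beta = 2^(-0.17) = 0.888843
SL = 0.36 * 4.107568 * 0.888843 = 1.3144 m/s


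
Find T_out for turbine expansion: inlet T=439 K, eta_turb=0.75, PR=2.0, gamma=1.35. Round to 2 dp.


T_out = T_in * (1 - eta * (1 - PR^(-(gamma-1)/gamma)))
Exponent = -(1.35-1)/1.35 = -0.25925926
PR^exp = 2.0^(-0.25925926) = 0.83551680
Factor = 1 - 0.75*(1 - 0.83551680) = 0.87663760
T_out = 439 * 0.87663760 = 384.84 K


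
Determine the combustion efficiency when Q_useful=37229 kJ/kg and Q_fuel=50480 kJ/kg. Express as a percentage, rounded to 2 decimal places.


Efficiency = (Q_useful / Q_fuel) * 100
Efficiency = (37229 / 50480) * 100
Efficiency = 0.7375 * 100 = 73.75%


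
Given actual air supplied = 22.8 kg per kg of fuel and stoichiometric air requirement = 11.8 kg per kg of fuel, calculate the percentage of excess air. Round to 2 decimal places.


Excess air = actual - stoichiometric = 22.8 - 11.8 = 11.00 kg/kg fuel
Excess air % = (excess / stoich) * 100 = (11.00 / 11.8) * 100 = 93.22%


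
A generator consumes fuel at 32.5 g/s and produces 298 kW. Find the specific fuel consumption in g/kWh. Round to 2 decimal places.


SFC = (mf / BP) * 3600
Rate = 32.5 / 298 = 0.109060 g/(s*kW)
SFC = 0.109060 * 3600 = 392.62 g/kWh


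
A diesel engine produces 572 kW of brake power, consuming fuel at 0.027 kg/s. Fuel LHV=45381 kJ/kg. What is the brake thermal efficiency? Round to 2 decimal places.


eta_BTE = (BP / (mf * LHV)) * 100
Denominator = 0.027 * 45381 = 1225.2870 kW
eta_BTE = (572 / 1225.2870) * 100 = 46.68%


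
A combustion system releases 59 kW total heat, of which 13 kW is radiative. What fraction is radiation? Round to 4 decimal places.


f_rad = Q_rad / Q_total
f_rad = 13 / 59 = 0.2203


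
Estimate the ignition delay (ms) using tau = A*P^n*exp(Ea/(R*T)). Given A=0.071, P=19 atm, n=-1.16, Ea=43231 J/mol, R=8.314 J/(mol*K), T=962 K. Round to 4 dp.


tau = A * P^n * exp(Ea/(R*T))
P^n = 19^(-1.16) = 0.03285836
Ea/(R*T) = 43231/(8.314*962) = 5.405180
exp(Ea/(R*T)) = 222.556355
tau = 0.071 * 0.03285836 * 222.556355 = 0.5192 ms


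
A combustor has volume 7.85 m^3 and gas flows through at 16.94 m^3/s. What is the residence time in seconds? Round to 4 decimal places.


tau = V / Q_flow
tau = 7.85 / 16.94 = 0.4634 s


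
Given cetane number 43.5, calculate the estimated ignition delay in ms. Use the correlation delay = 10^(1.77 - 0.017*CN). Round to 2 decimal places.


delay = 10^(1.77 - 0.017*CN)
Exponent = 1.77 - 0.017*43.5 = 1.0305
delay = 10^1.0305 = 10.73 ms


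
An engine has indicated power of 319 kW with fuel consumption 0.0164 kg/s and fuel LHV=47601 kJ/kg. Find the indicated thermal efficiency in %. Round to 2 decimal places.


eta_ith = (IP / (mf * LHV)) * 100
Denominator = 0.0164 * 47601 = 780.6564 kW
eta_ith = (319 / 780.6564) * 100 = 40.86%


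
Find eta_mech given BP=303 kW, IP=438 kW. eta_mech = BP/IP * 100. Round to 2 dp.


eta_mech = (BP / IP) * 100
Ratio = 303 / 438 = 0.6918
eta_mech = 0.6918 * 100 = 69.18%


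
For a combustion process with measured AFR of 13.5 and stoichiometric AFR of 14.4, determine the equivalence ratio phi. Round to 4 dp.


phi = AFR_stoich / AFR_actual
phi = 14.4 / 13.5 = 1.0667


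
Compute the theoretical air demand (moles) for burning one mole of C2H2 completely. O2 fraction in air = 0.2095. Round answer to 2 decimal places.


Balanced combustion: C2H2 + 2.5 O2 -> 2 CO2 + 1 H2O
O2 needed = C + H/4 = 2 + 2/4 = 2.50 moles
Air moles = O2 / 0.2095 = 2.50 / 0.2095 = 11.93 moles air


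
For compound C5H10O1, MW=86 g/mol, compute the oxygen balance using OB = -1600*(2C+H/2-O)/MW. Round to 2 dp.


OB = -1600 * (2C + H/2 - O) / MW
Inner = 2*5 + 10/2 - 1 = 14.00
OB = -1600 * 14.00 / 86 = -260.47%


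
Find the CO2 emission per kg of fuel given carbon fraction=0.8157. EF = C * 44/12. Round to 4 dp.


EF = C_frac * (M_CO2 / M_C)
EF = 0.8157 * (44/12)
EF = 0.8157 * 3.666667 = 2.9909 kg_CO2/kg_fuel


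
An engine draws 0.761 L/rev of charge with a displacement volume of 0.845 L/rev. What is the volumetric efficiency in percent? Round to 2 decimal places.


eta_v = (V_actual / V_disp) * 100
Ratio = 0.761 / 0.845 = 0.9006
eta_v = 0.9006 * 100 = 90.06%


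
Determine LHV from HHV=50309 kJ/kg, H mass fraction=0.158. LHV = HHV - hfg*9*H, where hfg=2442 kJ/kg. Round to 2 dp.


LHV = HHV - hfg * 9 * H
Water correction = 2442 * 9 * 0.158 = 3472.524 kJ/kg
LHV = 50309 - 3472.524 = 46836.48 kJ/kg


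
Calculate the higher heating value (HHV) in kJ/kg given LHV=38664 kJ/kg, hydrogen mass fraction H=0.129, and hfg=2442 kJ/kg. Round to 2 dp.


HHV = LHV + hfg * 9 * H
Water addition = 2442 * 9 * 0.129 = 2835.162 kJ/kg
HHV = 38664 + 2835.162 = 41499.16 kJ/kg


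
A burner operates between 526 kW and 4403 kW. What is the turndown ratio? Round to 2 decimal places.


TDR = Q_max / Q_min
TDR = 4403 / 526 = 8.37


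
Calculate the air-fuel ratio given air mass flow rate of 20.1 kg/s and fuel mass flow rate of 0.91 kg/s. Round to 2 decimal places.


AFR = m_air / m_fuel
AFR = 20.1 / 0.91 = 22.09


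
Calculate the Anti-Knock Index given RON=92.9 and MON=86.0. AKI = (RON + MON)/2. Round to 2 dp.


AKI = (RON + MON) / 2
AKI = (92.9 + 86.0) / 2
AKI = 178.9 / 2 = 89.45


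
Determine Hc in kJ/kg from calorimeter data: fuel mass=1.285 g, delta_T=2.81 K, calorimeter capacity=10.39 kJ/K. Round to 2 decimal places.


Hc = C_cal * delta_T / m_fuel
Q_released = 10.39 * 2.81 = 29.1959 kJ
m_fuel = 1.285 g = 1.285/1000 kg = 0.001285 kg
Hc = 29.1959 / 0.001285 = 22720.54 kJ/kg


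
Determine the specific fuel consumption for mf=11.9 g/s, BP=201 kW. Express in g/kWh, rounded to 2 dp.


SFC = (mf / BP) * 3600
Rate = 11.9 / 201 = 0.059204 g/(s*kW)
SFC = 0.059204 * 3600 = 213.13 g/kWh


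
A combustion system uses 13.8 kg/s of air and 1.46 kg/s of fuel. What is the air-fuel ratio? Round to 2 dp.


AFR = m_air / m_fuel
AFR = 13.8 / 1.46 = 9.45


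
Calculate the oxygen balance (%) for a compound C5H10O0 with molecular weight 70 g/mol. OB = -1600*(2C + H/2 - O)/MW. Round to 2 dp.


OB = -1600 * (2C + H/2 - O) / MW
Inner = 2*5 + 10/2 - 0 = 15.00
OB = -1600 * 15.00 / 70 = -342.86%


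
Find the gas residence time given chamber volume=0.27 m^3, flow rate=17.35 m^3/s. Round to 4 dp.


tau = V / Q_flow
tau = 0.27 / 17.35 = 0.0156 s


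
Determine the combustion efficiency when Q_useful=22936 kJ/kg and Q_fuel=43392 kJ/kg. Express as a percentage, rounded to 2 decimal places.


Efficiency = (Q_useful / Q_fuel) * 100
Efficiency = (22936 / 43392) * 100
Efficiency = 0.5286 * 100 = 52.86%


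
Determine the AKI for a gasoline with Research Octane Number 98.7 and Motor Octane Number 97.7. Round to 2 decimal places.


AKI = (RON + MON) / 2
AKI = (98.7 + 97.7) / 2
AKI = 196.4 / 2 = 98.20


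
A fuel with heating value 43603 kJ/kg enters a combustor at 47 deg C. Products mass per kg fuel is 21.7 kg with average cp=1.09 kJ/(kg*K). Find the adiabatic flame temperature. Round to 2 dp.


T_ad = T_in + Hc / (m_p * cp)
Denominator = 21.7 * 1.09 = 23.6530
Temperature rise = 43603 / 23.6530 = 1843.44 K
T_ad = 47 + 1843.44 = 1890.44 deg C


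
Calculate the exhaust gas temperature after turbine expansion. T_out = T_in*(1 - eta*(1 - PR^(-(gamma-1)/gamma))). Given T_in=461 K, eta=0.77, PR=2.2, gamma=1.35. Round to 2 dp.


T_out = T_in * (1 - eta * (1 - PR^(-(gamma-1)/gamma)))
Exponent = -(1.35-1)/1.35 = -0.25925926
PR^exp = 2.2^(-0.25925926) = 0.81512413
Factor = 1 - 0.77*(1 - 0.81512413) = 0.85764558
T_out = 461 * 0.85764558 = 395.37 K


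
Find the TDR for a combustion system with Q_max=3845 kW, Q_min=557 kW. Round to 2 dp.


TDR = Q_max / Q_min
TDR = 3845 / 557 = 6.90


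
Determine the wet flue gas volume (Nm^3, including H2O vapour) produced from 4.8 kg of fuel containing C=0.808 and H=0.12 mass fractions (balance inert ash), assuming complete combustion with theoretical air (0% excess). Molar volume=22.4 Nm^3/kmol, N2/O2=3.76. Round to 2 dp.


Per kg fuel: CO2 = (C/12 kmol)*22.4 = (0.808/12)*22.4 = 1.50827 Nm^3
Per kg fuel: H2O = (H/2 kmol)*22.4 = (0.12/2)*22.4 = 1.34400 Nm^3
O2 needed per kg fuel = C/12 + H/4 = 0.808/12 + 0.12/4 = 0.09733333 kmol
Per kg fuel: N2 = O2*3.76*22.4 = 0.09733333*3.76*22.4 = 8.19780 Nm^3
Total per kg = 1.50827 + 1.34400 + 8.19780 = 11.05007 Nm^3
Total = 11.05007 * 4.8 = 53.04 Nm^3


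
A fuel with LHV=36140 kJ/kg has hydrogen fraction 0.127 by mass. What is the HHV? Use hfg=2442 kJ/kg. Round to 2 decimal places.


HHV = LHV + hfg * 9 * H
Water addition = 2442 * 9 * 0.127 = 2791.206 kJ/kg
HHV = 36140 + 2791.206 = 38931.21 kJ/kg


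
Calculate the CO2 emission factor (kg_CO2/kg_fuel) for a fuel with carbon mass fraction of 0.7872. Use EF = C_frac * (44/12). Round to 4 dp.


EF = C_frac * (M_CO2 / M_C)
EF = 0.7872 * (44/12)
EF = 0.7872 * 3.666667 = 2.8864 kg_CO2/kg_fuel


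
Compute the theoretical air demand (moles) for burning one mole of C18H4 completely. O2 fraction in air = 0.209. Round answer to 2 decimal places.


Balanced combustion: C18H4 + 19 O2 -> 18 CO2 + 2 H2O
O2 needed = C + H/4 = 18 + 4/4 = 19.00 moles
Air moles = O2 / 0.209 = 19.00 / 0.209 = 90.91 moles air


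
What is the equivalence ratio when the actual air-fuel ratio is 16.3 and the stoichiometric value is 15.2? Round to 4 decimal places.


phi = AFR_stoich / AFR_actual
phi = 15.2 / 16.3 = 0.9325


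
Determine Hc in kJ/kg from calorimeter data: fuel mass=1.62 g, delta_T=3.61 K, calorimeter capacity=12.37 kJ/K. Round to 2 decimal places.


Hc = C_cal * delta_T / m_fuel
Q_released = 12.37 * 3.61 = 44.6557 kJ
m_fuel = 1.62 g = 1.62/1000 kg = 0.001620 kg
Hc = 44.6557 / 0.001620 = 27565.25 kJ/kg


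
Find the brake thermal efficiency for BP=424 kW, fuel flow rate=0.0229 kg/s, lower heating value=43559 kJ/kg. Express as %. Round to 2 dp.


eta_BTE = (BP / (mf * LHV)) * 100
Denominator = 0.0229 * 43559 = 997.5011 kW
eta_BTE = (424 / 997.5011) * 100 = 42.51%


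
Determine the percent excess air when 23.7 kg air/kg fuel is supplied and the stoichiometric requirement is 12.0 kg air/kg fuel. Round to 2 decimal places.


Excess air = actual - stoichiometric = 23.7 - 12.0 = 11.70 kg/kg fuel
Excess air % = (excess / stoich) * 100 = (11.70 / 12.0) * 100 = 97.50%


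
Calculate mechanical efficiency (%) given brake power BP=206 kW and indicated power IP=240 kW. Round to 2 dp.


eta_mech = (BP / IP) * 100
Ratio = 206 / 240 = 0.8583
eta_mech = 0.8583 * 100 = 85.83%


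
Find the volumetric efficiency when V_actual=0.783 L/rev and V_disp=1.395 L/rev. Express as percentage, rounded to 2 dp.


eta_v = (V_actual / V_disp) * 100
Ratio = 0.783 / 1.395 = 0.5613
eta_v = 0.5613 * 100 = 56.13%


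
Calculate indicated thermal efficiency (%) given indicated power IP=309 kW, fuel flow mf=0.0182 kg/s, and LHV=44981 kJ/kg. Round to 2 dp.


eta_ith = (IP / (mf * LHV)) * 100
Denominator = 0.0182 * 44981 = 818.6542 kW
eta_ith = (309 / 818.6542) * 100 = 37.74%


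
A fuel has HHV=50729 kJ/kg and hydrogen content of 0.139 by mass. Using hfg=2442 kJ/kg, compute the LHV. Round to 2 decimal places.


LHV = HHV - hfg * 9 * H
Water correction = 2442 * 9 * 0.139 = 3054.942 kJ/kg
LHV = 50729 - 3054.942 = 47674.06 kJ/kg


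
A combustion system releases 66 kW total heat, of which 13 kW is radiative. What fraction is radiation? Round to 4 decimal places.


f_rad = Q_rad / Q_total
f_rad = 13 / 66 = 0.1970


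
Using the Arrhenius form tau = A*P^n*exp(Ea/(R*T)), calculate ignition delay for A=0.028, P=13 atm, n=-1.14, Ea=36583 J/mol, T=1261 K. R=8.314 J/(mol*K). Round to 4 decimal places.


tau = A * P^n * exp(Ea/(R*T))
P^n = 13^(-1.14) = 0.05371611
Ea/(R*T) = 36583/(8.314*1261) = 3.489428
exp(Ea/(R*T)) = 32.767191
tau = 0.028 * 0.05371611 * 32.767191 = 0.0493 ms


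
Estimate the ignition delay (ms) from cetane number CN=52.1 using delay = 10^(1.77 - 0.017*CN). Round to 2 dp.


delay = 10^(1.77 - 0.017*CN)
Exponent = 1.77 - 0.017*52.1 = 0.8843
delay = 10^0.8843 = 7.66 ms


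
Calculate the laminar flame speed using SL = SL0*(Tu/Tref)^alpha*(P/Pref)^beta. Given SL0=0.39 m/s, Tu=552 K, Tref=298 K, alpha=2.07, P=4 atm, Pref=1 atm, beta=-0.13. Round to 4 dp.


SL = SL0 * (Tu/Tref)^alpha * (P/Pref)^beta
T ratio = 552/298 = 1.85234899
(T ratio)^alpha = 1.85234899^2.07 = 3.582500
(P/Pref)^beta = 4^(-0.13) = 0.835088
SL = 0.39 * 3.582500 * 0.835088 = 1.1668 m/s


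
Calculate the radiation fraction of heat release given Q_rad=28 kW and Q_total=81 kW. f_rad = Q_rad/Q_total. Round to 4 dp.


f_rad = Q_rad / Q_total
f_rad = 28 / 81 = 0.3457


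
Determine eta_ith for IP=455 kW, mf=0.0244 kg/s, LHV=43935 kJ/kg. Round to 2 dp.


eta_ith = (IP / (mf * LHV)) * 100
Denominator = 0.0244 * 43935 = 1072.0140 kW
eta_ith = (455 / 1072.0140) * 100 = 42.44%


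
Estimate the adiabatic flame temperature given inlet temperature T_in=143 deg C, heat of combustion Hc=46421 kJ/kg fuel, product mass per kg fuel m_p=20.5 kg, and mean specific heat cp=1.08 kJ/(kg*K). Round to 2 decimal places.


T_ad = T_in + Hc / (m_p * cp)
Denominator = 20.5 * 1.08 = 22.1400
Temperature rise = 46421 / 22.1400 = 2096.70 K
T_ad = 143 + 2096.70 = 2239.70 deg C


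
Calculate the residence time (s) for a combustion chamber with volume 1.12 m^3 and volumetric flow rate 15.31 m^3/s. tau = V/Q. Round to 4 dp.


tau = V / Q_flow
tau = 1.12 / 15.31 = 0.0732 s


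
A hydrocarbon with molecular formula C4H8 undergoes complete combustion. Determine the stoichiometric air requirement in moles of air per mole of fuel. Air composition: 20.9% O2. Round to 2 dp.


Balanced combustion: C4H8 + 6 O2 -> 4 CO2 + 4 H2O
O2 needed = C + H/4 = 4 + 8/4 = 6.00 moles
Air moles = O2 / 0.209 = 6.00 / 0.209 = 28.71 moles air


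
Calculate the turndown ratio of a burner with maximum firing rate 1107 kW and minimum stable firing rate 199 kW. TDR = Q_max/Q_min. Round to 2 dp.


TDR = Q_max / Q_min
TDR = 1107 / 199 = 5.56


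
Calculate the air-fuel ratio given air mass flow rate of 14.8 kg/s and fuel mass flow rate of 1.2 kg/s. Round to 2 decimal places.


AFR = m_air / m_fuel
AFR = 14.8 / 1.2 = 12.33


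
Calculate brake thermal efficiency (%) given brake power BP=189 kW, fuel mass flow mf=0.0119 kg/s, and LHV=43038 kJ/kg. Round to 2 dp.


eta_BTE = (BP / (mf * LHV)) * 100
Denominator = 0.0119 * 43038 = 512.1522 kW
eta_BTE = (189 / 512.1522) * 100 = 36.90%


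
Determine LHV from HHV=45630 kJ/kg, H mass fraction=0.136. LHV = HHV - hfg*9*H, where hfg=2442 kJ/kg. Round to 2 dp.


LHV = HHV - hfg * 9 * H
Water correction = 2442 * 9 * 0.136 = 2989.008 kJ/kg
LHV = 45630 - 2989.008 = 42640.99 kJ/kg


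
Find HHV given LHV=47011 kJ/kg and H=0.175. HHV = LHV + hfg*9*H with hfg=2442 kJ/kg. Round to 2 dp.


HHV = LHV + hfg * 9 * H
Water addition = 2442 * 9 * 0.175 = 3846.150 kJ/kg
HHV = 47011 + 3846.150 = 50857.15 kJ/kg


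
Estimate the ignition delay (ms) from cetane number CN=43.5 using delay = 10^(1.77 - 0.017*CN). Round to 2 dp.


delay = 10^(1.77 - 0.017*CN)
Exponent = 1.77 - 0.017*43.5 = 1.0305
delay = 10^1.0305 = 10.73 ms


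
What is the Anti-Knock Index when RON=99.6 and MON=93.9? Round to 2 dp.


AKI = (RON + MON) / 2
AKI = (99.6 + 93.9) / 2
AKI = 193.5 / 2 = 96.75


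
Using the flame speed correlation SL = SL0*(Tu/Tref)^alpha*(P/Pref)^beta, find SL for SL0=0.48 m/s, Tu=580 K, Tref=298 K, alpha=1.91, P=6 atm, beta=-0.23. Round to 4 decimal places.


SL = SL0 * (Tu/Tref)^alpha * (P/Pref)^beta
T ratio = 580/298 = 1.94630872
(T ratio)^alpha = 1.94630872^1.91 = 3.567750
(P/Pref)^beta = 6^(-0.23) = 0.662255
SL = 0.48 * 3.567750 * 0.662255 = 1.1341 m/s


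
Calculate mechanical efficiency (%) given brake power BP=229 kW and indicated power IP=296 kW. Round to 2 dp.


eta_mech = (BP / IP) * 100
Ratio = 229 / 296 = 0.7736
eta_mech = 0.7736 * 100 = 77.36%


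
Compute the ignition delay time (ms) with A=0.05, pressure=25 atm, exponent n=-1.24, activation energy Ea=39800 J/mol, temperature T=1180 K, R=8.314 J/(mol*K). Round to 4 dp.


tau = A * P^n * exp(Ea/(R*T))
P^n = 25^(-1.24) = 0.01847372
Ea/(R*T) = 39800/(8.314*1180) = 4.056870
exp(Ea/(R*T)) = 57.793110
tau = 0.05 * 0.01847372 * 57.793110 = 0.0534 ms


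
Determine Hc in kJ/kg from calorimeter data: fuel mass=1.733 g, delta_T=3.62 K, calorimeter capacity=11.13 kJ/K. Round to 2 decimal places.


Hc = C_cal * delta_T / m_fuel
Q_released = 11.13 * 3.62 = 40.2906 kJ
m_fuel = 1.733 g = 1.733/1000 kg = 0.001733 kg
Hc = 40.2906 / 0.001733 = 23249.05 kJ/kg


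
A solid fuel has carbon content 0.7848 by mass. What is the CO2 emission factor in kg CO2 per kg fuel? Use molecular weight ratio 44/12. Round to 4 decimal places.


EF = C_frac * (M_CO2 / M_C)
EF = 0.7848 * (44/12)
EF = 0.7848 * 3.666667 = 2.8776 kg_CO2/kg_fuel


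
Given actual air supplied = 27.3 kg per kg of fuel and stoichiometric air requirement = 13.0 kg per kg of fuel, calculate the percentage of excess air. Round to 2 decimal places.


Excess air = actual - stoichiometric = 27.3 - 13.0 = 14.30 kg/kg fuel
Excess air % = (excess / stoich) * 100 = (14.30 / 13.0) * 100 = 110.00%


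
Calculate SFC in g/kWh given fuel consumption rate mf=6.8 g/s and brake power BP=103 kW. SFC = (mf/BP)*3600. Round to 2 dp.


SFC = (mf / BP) * 3600
Rate = 6.8 / 103 = 0.066019 g/(s*kW)
SFC = 0.066019 * 3600 = 237.67 g/kWh


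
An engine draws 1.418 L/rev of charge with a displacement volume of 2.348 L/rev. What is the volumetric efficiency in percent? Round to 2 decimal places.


eta_v = (V_actual / V_disp) * 100
Ratio = 1.418 / 2.348 = 0.6039
eta_v = 0.6039 * 100 = 60.39%


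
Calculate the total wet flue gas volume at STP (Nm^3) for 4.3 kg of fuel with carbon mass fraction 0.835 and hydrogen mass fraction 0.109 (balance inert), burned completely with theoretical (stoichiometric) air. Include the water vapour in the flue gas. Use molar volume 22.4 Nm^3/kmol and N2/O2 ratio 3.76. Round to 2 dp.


Per kg fuel: CO2 = (C/12 kmol)*22.4 = (0.835/12)*22.4 = 1.55867 Nm^3
Per kg fuel: H2O = (H/2 kmol)*22.4 = (0.109/2)*22.4 = 1.22080 Nm^3
O2 needed per kg fuel = C/12 + H/4 = 0.835/12 + 0.109/4 = 0.09683333 kmol
Per kg fuel: N2 = O2*3.76*22.4 = 0.09683333*3.76*22.4 = 8.15569 Nm^3
Total per kg = 1.55867 + 1.22080 + 8.15569 = 10.93516 Nm^3
Total = 10.93516 * 4.3 = 47.02 Nm^3


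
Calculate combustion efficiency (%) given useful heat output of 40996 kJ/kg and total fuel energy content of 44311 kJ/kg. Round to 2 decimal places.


Efficiency = (Q_useful / Q_fuel) * 100
Efficiency = (40996 / 44311) * 100
Efficiency = 0.9252 * 100 = 92.52%


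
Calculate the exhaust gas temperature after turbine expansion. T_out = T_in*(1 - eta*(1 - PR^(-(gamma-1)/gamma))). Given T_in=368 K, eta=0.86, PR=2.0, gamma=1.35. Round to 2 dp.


T_out = T_in * (1 - eta * (1 - PR^(-(gamma-1)/gamma)))
Exponent = -(1.35-1)/1.35 = -0.25925926
PR^exp = 2.0^(-0.25925926) = 0.83551680
Factor = 1 - 0.86*(1 - 0.83551680) = 0.85854445
T_out = 368 * 0.85854445 = 315.94 K


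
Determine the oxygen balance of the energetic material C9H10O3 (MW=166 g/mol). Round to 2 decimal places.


OB = -1600 * (2C + H/2 - O) / MW
Inner = 2*9 + 10/2 - 3 = 20.00
OB = -1600 * 20.00 / 166 = -192.77%


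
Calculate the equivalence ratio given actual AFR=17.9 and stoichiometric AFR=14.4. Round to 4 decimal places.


phi = AFR_stoich / AFR_actual
phi = 14.4 / 17.9 = 0.8045


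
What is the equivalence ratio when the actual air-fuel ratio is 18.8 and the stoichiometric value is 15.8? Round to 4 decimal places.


phi = AFR_stoich / AFR_actual
phi = 15.8 / 18.8 = 0.8404


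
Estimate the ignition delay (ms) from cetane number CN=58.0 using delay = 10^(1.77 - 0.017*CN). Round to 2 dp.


delay = 10^(1.77 - 0.017*CN)
Exponent = 1.77 - 0.017*58.0 = 0.7840
delay = 10^0.7840 = 6.08 ms


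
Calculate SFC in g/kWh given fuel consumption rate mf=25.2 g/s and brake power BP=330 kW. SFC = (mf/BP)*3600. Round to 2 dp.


SFC = (mf / BP) * 3600
Rate = 25.2 / 330 = 0.076364 g/(s*kW)
SFC = 0.076364 * 3600 = 274.91 g/kWh


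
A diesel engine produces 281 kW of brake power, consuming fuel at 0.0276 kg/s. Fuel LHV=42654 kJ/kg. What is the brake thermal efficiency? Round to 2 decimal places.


eta_BTE = (BP / (mf * LHV)) * 100
Denominator = 0.0276 * 42654 = 1177.2504 kW
eta_BTE = (281 / 1177.2504) * 100 = 23.87%


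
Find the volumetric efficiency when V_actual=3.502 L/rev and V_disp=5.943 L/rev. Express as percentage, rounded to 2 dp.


eta_v = (V_actual / V_disp) * 100
Ratio = 3.502 / 5.943 = 0.5893
eta_v = 0.5893 * 100 = 58.93%


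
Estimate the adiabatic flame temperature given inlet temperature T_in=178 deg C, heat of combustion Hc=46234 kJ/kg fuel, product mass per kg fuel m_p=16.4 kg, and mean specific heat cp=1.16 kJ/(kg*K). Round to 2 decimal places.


T_ad = T_in + Hc / (m_p * cp)
Denominator = 16.4 * 1.16 = 19.0240
Temperature rise = 46234 / 19.0240 = 2430.30 K
T_ad = 178 + 2430.30 = 2608.30 deg C


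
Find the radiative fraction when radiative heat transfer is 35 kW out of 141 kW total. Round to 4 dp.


f_rad = Q_rad / Q_total
f_rad = 35 / 141 = 0.2482


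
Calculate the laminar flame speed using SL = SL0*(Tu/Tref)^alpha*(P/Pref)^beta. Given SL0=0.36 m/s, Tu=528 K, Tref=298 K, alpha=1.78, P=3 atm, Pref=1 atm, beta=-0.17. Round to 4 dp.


SL = SL0 * (Tu/Tref)^alpha * (P/Pref)^beta
T ratio = 528/298 = 1.77181208
(T ratio)^alpha = 1.77181208^1.78 = 2.768111
(P/Pref)^beta = 3^(-0.17) = 0.829639
SL = 0.36 * 2.768111 * 0.829639 = 0.8268 m/s


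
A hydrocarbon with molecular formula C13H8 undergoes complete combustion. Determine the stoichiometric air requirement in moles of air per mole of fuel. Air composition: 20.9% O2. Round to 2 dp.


Balanced combustion: C13H8 + 15 O2 -> 13 CO2 + 4 H2O
O2 needed = C + H/4 = 13 + 8/4 = 15.00 moles
Air moles = O2 / 0.209 = 15.00 / 0.209 = 71.77 moles air


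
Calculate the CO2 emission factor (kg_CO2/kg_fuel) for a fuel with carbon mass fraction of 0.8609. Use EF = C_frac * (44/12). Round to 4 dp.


EF = C_frac * (M_CO2 / M_C)
EF = 0.8609 * (44/12)
EF = 0.8609 * 3.666667 = 3.1566 kg_CO2/kg_fuel


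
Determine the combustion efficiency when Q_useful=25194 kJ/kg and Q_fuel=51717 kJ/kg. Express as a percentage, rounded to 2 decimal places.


Efficiency = (Q_useful / Q_fuel) * 100
Efficiency = (25194 / 51717) * 100
Efficiency = 0.4872 * 100 = 48.72%


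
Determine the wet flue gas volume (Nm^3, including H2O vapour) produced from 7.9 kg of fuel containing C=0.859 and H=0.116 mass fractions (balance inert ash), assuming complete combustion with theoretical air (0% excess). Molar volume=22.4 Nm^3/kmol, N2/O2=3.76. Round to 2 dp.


Per kg fuel: CO2 = (C/12 kmol)*22.4 = (0.859/12)*22.4 = 1.60347 Nm^3
Per kg fuel: H2O = (H/2 kmol)*22.4 = (0.116/2)*22.4 = 1.29920 Nm^3
O2 needed per kg fuel = C/12 + H/4 = 0.859/12 + 0.116/4 = 0.10058333 kmol
Per kg fuel: N2 = O2*3.76*22.4 = 0.10058333*3.76*22.4 = 8.47153 Nm^3
Total per kg = 1.60347 + 1.29920 + 8.47153 = 11.37420 Nm^3
Total = 11.37420 * 7.9 = 89.86 Nm^3


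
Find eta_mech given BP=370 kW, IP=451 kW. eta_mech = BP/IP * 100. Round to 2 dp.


eta_mech = (BP / IP) * 100
Ratio = 370 / 451 = 0.8204
eta_mech = 0.8204 * 100 = 82.04%


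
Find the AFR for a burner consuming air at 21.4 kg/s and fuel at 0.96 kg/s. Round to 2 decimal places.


AFR = m_air / m_fuel
AFR = 21.4 / 0.96 = 22.29


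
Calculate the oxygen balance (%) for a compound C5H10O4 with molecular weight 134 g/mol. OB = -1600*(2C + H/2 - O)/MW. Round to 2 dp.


OB = -1600 * (2C + H/2 - O) / MW
Inner = 2*5 + 10/2 - 4 = 11.00
OB = -1600 * 11.00 / 134 = -131.34%


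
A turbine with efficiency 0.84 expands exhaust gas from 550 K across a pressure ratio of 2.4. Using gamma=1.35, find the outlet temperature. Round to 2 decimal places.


T_out = T_in * (1 - eta * (1 - PR^(-(gamma-1)/gamma)))
Exponent = -(1.35-1)/1.35 = -0.25925926
PR^exp = 2.4^(-0.25925926) = 0.79694200
Factor = 1 - 0.84*(1 - 0.79694200) = 0.82943128
T_out = 550 * 0.82943128 = 456.19 K


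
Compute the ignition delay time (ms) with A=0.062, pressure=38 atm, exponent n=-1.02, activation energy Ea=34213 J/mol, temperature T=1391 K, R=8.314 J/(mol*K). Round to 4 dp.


tau = A * P^n * exp(Ea/(R*T))
P^n = 38^(-1.02) = 0.02446925
Ea/(R*T) = 34213/(8.314*1391) = 2.958380
exp(Ea/(R*T)) = 19.266741
tau = 0.062 * 0.02446925 * 19.266741 = 0.0292 ms


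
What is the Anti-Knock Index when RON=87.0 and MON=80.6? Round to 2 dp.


AKI = (RON + MON) / 2
AKI = (87.0 + 80.6) / 2
AKI = 167.6 / 2 = 83.80


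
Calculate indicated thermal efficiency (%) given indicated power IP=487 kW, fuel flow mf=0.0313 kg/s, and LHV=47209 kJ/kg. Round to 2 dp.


eta_ith = (IP / (mf * LHV)) * 100
Denominator = 0.0313 * 47209 = 1477.6417 kW
eta_ith = (487 / 1477.6417) * 100 = 32.96%


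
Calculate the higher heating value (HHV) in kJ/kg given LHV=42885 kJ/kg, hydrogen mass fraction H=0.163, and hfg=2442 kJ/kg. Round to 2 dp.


HHV = LHV + hfg * 9 * H
Water addition = 2442 * 9 * 0.163 = 3582.414 kJ/kg
HHV = 42885 + 3582.414 = 46467.41 kJ/kg


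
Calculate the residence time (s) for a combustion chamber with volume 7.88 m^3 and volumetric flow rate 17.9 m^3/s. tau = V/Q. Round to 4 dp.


tau = V / Q_flow
tau = 7.88 / 17.9 = 0.4402 s


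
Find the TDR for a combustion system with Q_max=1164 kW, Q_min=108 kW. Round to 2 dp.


TDR = Q_max / Q_min
TDR = 1164 / 108 = 10.78


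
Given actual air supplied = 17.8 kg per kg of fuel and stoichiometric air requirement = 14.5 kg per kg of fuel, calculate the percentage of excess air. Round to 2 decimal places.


Excess air = actual - stoichiometric = 17.8 - 14.5 = 3.30 kg/kg fuel
Excess air % = (excess / stoich) * 100 = (3.30 / 14.5) * 100 = 22.76%


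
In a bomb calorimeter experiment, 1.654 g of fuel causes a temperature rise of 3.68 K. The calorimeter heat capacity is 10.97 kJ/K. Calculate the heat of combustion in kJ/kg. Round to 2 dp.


Hc = C_cal * delta_T / m_fuel
Q_released = 10.97 * 3.68 = 40.3696 kJ
m_fuel = 1.654 g = 1.654/1000 kg = 0.001654 kg
Hc = 40.3696 / 0.001654 = 24407.26 kJ/kg


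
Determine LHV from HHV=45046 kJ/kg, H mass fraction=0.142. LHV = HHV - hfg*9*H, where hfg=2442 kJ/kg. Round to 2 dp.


LHV = HHV - hfg * 9 * H
Water correction = 2442 * 9 * 0.142 = 3120.876 kJ/kg
LHV = 45046 - 3120.876 = 41925.12 kJ/kg


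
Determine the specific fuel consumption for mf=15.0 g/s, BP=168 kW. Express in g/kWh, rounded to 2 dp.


SFC = (mf / BP) * 3600
Rate = 15.0 / 168 = 0.089286 g/(s*kW)
SFC = 0.089286 * 3600 = 321.43 g/kWh


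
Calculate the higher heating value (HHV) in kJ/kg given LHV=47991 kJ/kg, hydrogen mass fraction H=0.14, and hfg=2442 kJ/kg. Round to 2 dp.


HHV = LHV + hfg * 9 * H
Water addition = 2442 * 9 * 0.14 = 3076.920 kJ/kg
HHV = 47991 + 3076.920 = 51067.92 kJ/kg


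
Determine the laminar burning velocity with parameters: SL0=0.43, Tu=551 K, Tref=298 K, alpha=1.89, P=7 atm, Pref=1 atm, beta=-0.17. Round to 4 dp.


SL = SL0 * (Tu/Tref)^alpha * (P/Pref)^beta
T ratio = 551/298 = 1.84899329
(T ratio)^alpha = 1.84899329^1.89 = 3.195272
(P/Pref)^beta = 7^(-0.17) = 0.718345
SL = 0.43 * 3.195272 * 0.718345 = 0.9870 m/s


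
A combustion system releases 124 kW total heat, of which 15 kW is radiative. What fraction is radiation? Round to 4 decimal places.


f_rad = Q_rad / Q_total
f_rad = 15 / 124 = 0.1210


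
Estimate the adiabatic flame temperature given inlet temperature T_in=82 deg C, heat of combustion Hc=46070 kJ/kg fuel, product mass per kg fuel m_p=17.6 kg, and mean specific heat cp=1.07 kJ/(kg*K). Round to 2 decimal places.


T_ad = T_in + Hc / (m_p * cp)
Denominator = 17.6 * 1.07 = 18.8320
Temperature rise = 46070 / 18.8320 = 2446.37 K
T_ad = 82 + 2446.37 = 2528.37 deg C


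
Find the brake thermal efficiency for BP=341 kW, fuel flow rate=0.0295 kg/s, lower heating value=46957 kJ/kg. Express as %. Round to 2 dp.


eta_BTE = (BP / (mf * LHV)) * 100
Denominator = 0.0295 * 46957 = 1385.2315 kW
eta_BTE = (341 / 1385.2315) * 100 = 24.62%


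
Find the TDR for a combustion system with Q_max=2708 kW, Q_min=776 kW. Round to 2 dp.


TDR = Q_max / Q_min
TDR = 2708 / 776 = 3.49


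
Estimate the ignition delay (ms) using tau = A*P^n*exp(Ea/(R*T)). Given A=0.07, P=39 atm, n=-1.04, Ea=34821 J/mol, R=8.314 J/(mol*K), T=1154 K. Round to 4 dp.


tau = A * P^n * exp(Ea/(R*T))
P^n = 39^(-1.04) = 0.02214587
Ea/(R*T) = 34821/(8.314*1154) = 3.629321
exp(Ea/(R*T)) = 37.687227
tau = 0.07 * 0.02214587 * 37.687227 = 0.0584 ms


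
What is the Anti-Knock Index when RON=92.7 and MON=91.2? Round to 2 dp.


AKI = (RON + MON) / 2
AKI = (92.7 + 91.2) / 2
AKI = 183.9 / 2 = 91.95


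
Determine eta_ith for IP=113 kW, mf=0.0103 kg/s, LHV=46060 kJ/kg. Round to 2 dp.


eta_ith = (IP / (mf * LHV)) * 100
Denominator = 0.0103 * 46060 = 474.4180 kW
eta_ith = (113 / 474.4180) * 100 = 23.82%


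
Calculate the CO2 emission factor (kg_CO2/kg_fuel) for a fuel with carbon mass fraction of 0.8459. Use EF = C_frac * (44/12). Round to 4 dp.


EF = C_frac * (M_CO2 / M_C)
EF = 0.8459 * (44/12)
EF = 0.8459 * 3.666667 = 3.1016 kg_CO2/kg_fuel


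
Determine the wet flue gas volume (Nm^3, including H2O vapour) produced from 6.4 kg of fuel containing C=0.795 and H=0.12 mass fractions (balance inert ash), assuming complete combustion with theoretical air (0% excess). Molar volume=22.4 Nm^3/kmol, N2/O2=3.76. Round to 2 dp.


Per kg fuel: CO2 = (C/12 kmol)*22.4 = (0.795/12)*22.4 = 1.48400 Nm^3
Per kg fuel: H2O = (H/2 kmol)*22.4 = (0.12/2)*22.4 = 1.34400 Nm^3
O2 needed per kg fuel = C/12 + H/4 = 0.795/12 + 0.12/4 = 0.09625000 kmol
Per kg fuel: N2 = O2*3.76*22.4 = 0.09625000*3.76*22.4 = 8.10656 Nm^3
Total per kg = 1.48400 + 1.34400 + 8.10656 = 10.93456 Nm^3
Total = 10.93456 * 6.4 = 69.98 Nm^3


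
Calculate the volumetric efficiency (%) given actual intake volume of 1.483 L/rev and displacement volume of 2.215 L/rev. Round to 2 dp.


eta_v = (V_actual / V_disp) * 100
Ratio = 1.483 / 2.215 = 0.6695
eta_v = 0.6695 * 100 = 66.95%


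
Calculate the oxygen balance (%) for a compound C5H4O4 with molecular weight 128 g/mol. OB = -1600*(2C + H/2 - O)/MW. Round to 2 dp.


OB = -1600 * (2C + H/2 - O) / MW
Inner = 2*5 + 4/2 - 4 = 8.00
OB = -1600 * 8.00 / 128 = -100.00%


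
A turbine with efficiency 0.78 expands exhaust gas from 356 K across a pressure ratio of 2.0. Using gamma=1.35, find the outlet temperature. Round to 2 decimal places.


T_out = T_in * (1 - eta * (1 - PR^(-(gamma-1)/gamma)))
Exponent = -(1.35-1)/1.35 = -0.25925926
PR^exp = 2.0^(-0.25925926) = 0.83551680
Factor = 1 - 0.78*(1 - 0.83551680) = 0.87170310
T_out = 356 * 0.87170310 = 310.33 K


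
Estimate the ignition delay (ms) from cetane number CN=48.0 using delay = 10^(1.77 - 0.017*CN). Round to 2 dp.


delay = 10^(1.77 - 0.017*CN)
Exponent = 1.77 - 0.017*48.0 = 0.9540
delay = 10^0.9540 = 8.99 ms


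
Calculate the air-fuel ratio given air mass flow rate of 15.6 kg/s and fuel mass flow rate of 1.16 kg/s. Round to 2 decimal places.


AFR = m_air / m_fuel
AFR = 15.6 / 1.16 = 13.45


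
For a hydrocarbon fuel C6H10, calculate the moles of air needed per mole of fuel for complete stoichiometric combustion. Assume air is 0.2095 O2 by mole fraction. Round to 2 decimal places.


Balanced combustion: C6H10 + 8.5 O2 -> 6 CO2 + 5 H2O
O2 needed = C + H/4 = 6 + 10/4 = 8.50 moles
Air moles = O2 / 0.2095 = 8.50 / 0.2095 = 40.57 moles air


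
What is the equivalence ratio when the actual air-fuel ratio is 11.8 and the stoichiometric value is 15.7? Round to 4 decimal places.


phi = AFR_stoich / AFR_actual
phi = 15.7 / 11.8 = 1.3305


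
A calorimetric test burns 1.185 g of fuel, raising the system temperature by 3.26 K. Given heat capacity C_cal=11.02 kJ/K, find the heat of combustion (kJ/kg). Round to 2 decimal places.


Hc = C_cal * delta_T / m_fuel
Q_released = 11.02 * 3.26 = 35.9252 kJ
m_fuel = 1.185 g = 1.185/1000 kg = 0.001185 kg
Hc = 35.9252 / 0.001185 = 30316.62 kJ/kg


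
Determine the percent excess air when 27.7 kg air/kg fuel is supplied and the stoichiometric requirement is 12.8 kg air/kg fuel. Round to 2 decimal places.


Excess air = actual - stoichiometric = 27.7 - 12.8 = 14.90 kg/kg fuel
Excess air % = (excess / stoich) * 100 = (14.90 / 12.8) * 100 = 116.41%


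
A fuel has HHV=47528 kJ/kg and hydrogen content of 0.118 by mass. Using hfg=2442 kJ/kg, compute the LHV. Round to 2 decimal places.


LHV = HHV - hfg * 9 * H
Water correction = 2442 * 9 * 0.118 = 2593.404 kJ/kg
LHV = 47528 - 2593.404 = 44934.60 kJ/kg


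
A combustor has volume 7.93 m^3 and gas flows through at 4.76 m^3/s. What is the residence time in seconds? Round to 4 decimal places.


tau = V / Q_flow
tau = 7.93 / 4.76 = 1.6660 s


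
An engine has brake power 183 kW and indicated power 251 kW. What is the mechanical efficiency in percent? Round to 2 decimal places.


eta_mech = (BP / IP) * 100
Ratio = 183 / 251 = 0.7291
eta_mech = 0.7291 * 100 = 72.91%


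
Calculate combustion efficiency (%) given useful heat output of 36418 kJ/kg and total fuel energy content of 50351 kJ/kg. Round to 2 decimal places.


Efficiency = (Q_useful / Q_fuel) * 100
Efficiency = (36418 / 50351) * 100
Efficiency = 0.7233 * 100 = 72.33%


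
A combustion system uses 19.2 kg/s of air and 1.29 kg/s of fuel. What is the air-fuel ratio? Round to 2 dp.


AFR = m_air / m_fuel
AFR = 19.2 / 1.29 = 14.88


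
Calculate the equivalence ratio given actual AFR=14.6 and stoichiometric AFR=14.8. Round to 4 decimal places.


phi = AFR_stoich / AFR_actual
phi = 14.8 / 14.6 = 1.0137


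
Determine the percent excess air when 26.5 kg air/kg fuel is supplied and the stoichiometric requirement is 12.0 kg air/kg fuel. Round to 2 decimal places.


Excess air = actual - stoichiometric = 26.5 - 12.0 = 14.50 kg/kg fuel
Excess air % = (excess / stoich) * 100 = (14.50 / 12.0) * 100 = 120.83%


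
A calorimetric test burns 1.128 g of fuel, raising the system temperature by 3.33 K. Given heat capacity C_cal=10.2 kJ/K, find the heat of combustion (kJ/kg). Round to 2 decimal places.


Hc = C_cal * delta_T / m_fuel
Q_released = 10.2 * 3.33 = 33.9660 kJ
m_fuel = 1.128 g = 1.128/1000 kg = 0.001128 kg
Hc = 33.9660 / 0.001128 = 30111.70 kJ/kg


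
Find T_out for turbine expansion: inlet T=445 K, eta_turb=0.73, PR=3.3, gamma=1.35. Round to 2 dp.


T_out = T_in * (1 - eta * (1 - PR^(-(gamma-1)/gamma)))
Exponent = -(1.35-1)/1.35 = -0.25925926
PR^exp = 3.3^(-0.25925926) = 0.73378775
Factor = 1 - 0.73*(1 - 0.73378775) = 0.80566506
T_out = 445 * 0.80566506 = 358.52 K


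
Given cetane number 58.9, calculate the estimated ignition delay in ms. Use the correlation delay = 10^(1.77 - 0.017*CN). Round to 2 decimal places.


delay = 10^(1.77 - 0.017*CN)
Exponent = 1.77 - 0.017*58.9 = 0.7687
delay = 10^0.7687 = 5.87 ms


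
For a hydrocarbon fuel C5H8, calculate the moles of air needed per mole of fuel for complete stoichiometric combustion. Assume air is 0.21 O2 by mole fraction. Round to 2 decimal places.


Balanced combustion: C5H8 + 7 O2 -> 5 CO2 + 4 H2O
O2 needed = C + H/4 = 5 + 8/4 = 7.00 moles
Air moles = O2 / 0.21 = 7.00 / 0.21 = 33.33 moles air


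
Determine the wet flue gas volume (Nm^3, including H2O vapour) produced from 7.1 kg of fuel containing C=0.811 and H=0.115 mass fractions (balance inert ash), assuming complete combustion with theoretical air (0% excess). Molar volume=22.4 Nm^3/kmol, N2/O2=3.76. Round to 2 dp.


Per kg fuel: CO2 = (C/12 kmol)*22.4 = (0.811/12)*22.4 = 1.51387 Nm^3
Per kg fuel: H2O = (H/2 kmol)*22.4 = (0.115/2)*22.4 = 1.28800 Nm^3
O2 needed per kg fuel = C/12 + H/4 = 0.811/12 + 0.115/4 = 0.09633333 kmol
Per kg fuel: N2 = O2*3.76*22.4 = 0.09633333*3.76*22.4 = 8.11358 Nm^3
Total per kg = 1.51387 + 1.28800 + 8.11358 = 10.91545 Nm^3
Total = 10.91545 * 7.1 = 77.50 Nm^3


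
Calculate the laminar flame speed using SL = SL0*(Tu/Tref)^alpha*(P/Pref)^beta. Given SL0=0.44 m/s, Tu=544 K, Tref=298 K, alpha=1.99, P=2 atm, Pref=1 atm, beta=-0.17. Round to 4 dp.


SL = SL0 * (Tu/Tref)^alpha * (P/Pref)^beta
T ratio = 544/298 = 1.82550336
(T ratio)^alpha = 1.82550336^1.99 = 3.312466
(P/Pref)^beta = 2^(-0.17) = 0.888843
SL = 0.44 * 3.312466 * 0.888843 = 1.2955 m/s


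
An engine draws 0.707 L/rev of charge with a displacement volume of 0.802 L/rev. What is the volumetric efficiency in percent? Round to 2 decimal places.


eta_v = (V_actual / V_disp) * 100
Ratio = 0.707 / 0.802 = 0.8815
eta_v = 0.8815 * 100 = 88.15%


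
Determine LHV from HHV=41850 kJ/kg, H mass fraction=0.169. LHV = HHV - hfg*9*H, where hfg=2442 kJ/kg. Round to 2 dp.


LHV = HHV - hfg * 9 * H
Water correction = 2442 * 9 * 0.169 = 3714.282 kJ/kg
LHV = 41850 - 3714.282 = 38135.72 kJ/kg
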